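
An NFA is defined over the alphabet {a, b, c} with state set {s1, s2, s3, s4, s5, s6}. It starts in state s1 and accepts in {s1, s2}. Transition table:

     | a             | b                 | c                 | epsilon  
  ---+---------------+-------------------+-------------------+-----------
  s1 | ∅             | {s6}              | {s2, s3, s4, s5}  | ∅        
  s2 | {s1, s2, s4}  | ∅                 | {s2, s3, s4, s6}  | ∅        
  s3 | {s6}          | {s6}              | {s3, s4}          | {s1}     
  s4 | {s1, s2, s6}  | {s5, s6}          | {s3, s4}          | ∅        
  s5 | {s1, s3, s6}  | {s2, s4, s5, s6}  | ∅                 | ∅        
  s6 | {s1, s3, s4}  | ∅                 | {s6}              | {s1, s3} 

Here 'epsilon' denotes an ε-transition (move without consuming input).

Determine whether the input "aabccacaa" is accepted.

Start in {s1}.
Read 'a': s1→∅; now ∅.
The set is empty and remains empty for the remaining 8 symbols.
The final set ∅ contains no accepting state.

No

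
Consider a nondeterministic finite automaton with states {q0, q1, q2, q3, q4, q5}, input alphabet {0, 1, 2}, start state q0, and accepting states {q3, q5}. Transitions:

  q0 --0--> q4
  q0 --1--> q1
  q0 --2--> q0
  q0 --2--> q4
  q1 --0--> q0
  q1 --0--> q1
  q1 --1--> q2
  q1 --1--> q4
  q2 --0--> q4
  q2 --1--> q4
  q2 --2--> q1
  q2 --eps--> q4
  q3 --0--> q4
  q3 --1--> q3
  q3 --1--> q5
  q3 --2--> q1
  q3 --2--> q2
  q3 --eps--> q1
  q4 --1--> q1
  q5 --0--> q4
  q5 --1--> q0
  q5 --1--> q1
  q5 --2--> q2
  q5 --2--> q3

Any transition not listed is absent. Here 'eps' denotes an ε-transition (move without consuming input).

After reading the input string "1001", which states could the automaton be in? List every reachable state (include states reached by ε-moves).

Start in {q0}.
Read '1': q0→{q1}; now {q1}.
Read '0': q1→{q0, q1}; now {q0, q1}.
Read '0': q0→{q4}, q1→{q0, q1}; now {q0, q1, q4}.
Read '1': q0→{q1}, q1→{q2, q4}, q4→{q1}; now {q1, q2, q4}.

{q1, q2, q4}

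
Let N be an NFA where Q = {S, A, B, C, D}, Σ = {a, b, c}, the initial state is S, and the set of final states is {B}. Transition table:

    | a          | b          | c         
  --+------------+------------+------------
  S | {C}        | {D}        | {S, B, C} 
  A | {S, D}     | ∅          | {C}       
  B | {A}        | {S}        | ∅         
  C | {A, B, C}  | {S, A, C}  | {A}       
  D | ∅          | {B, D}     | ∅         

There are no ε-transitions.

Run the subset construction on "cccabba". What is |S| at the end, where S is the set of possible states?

Start in {S}.
Read 'c': {S} → {S, B, C}.
Read 'c': {S, B, C} → {S, A, B, C}.
Read 'c': {S, A, B, C} → {S, A, B, C}.
Read 'a': {S, A, B, C} → {S, A, B, C, D}.
Read 'b': {S, A, B, C, D} → {S, A, B, C, D}.
Read 'b': {S, A, B, C, D} → {S, A, B, C, D}.
Read 'a': {S, A, B, C, D} → {S, A, B, C, D}.
That set has 5 states.

5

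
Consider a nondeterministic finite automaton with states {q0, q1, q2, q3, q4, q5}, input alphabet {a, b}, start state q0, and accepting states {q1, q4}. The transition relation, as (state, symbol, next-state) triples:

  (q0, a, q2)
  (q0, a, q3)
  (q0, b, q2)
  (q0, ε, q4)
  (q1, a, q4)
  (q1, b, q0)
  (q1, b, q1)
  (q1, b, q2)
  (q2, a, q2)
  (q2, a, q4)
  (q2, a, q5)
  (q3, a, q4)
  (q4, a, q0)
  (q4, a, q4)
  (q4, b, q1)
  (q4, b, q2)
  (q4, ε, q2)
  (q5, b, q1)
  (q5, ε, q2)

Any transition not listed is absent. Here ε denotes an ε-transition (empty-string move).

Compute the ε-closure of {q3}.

{q3}

Begin with {q3}.
No ε-moves leave this set, so the closure equals the set itself.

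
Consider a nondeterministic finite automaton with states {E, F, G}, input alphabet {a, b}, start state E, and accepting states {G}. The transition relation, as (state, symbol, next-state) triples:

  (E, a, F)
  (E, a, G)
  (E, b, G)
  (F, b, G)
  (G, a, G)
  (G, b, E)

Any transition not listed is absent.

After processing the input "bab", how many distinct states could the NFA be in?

1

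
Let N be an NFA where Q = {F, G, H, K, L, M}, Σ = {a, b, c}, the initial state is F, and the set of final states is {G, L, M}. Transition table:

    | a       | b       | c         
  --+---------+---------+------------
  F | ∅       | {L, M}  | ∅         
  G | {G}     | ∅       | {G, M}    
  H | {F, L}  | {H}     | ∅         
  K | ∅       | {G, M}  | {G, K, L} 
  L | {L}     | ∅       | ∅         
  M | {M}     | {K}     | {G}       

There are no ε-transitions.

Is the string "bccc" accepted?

Yes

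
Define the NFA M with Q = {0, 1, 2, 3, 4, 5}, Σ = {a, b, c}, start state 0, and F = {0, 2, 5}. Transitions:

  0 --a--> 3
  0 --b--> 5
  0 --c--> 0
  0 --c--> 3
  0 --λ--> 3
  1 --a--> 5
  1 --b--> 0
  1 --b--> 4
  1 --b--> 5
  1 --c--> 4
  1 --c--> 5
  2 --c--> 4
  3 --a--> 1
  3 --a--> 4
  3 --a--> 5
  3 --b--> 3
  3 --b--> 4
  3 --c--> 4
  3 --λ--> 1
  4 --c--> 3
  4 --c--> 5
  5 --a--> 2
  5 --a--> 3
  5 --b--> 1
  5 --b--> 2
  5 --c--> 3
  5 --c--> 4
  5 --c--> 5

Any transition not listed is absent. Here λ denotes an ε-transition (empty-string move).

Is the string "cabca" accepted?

Yes

Start: ε-closure({0}) = {0, 1, 3}.
Read 'c': {0, 1, 3} → {0, 1, 3, 4, 5}.
Read 'a': {0, 1, 3, 4, 5} → {1, 2, 3, 4, 5}.
Read 'b': {1, 2, 3, 4, 5} → {0, 1, 2, 3, 4, 5}.
Read 'c': {0, 1, 2, 3, 4, 5} → {0, 1, 3, 4, 5}.
Read 'a': {0, 1, 3, 4, 5} → {1, 2, 3, 4, 5}.
The final set {1, 2, 3, 4, 5} contains the accepting states 2, 5.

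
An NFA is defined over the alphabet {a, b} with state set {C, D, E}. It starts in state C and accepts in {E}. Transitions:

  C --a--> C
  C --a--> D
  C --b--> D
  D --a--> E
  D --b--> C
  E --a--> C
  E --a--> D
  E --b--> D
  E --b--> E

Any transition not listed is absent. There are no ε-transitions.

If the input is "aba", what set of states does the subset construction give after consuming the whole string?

Start in {C}.
Read 'a': {C} → {C, D}.
Read 'b': {C, D} → {C, D}.
Read 'a': {C, D} → {C, D, E}.

{C, D, E}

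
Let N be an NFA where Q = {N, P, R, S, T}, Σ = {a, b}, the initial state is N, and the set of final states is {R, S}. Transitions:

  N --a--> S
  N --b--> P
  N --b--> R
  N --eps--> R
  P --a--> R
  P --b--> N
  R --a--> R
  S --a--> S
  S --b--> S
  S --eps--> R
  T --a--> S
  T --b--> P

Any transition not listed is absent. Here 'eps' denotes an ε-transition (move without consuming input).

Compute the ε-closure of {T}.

Begin with {T}.
No ε-moves leave this set, so the closure equals the set itself.

{T}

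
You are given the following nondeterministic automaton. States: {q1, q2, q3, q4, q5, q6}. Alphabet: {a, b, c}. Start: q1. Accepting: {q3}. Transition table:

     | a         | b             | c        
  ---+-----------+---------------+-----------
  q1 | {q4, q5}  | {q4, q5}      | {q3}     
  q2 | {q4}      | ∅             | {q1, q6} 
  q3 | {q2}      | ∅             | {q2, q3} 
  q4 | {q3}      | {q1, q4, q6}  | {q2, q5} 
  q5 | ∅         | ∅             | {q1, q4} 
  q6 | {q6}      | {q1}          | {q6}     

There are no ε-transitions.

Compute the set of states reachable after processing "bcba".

Start in {q1}.
Read 'b': q1→{q4, q5}; now {q4, q5}.
Read 'c': q4→{q2, q5}, q5→{q1, q4}; now {q1, q2, q4, q5}.
Read 'b': q1→{q4, q5}, q2→∅, q4→{q1, q4, q6}, q5→∅; now {q1, q4, q5, q6}.
Read 'a': q1→{q4, q5}, q4→{q3}, q5→∅, q6→{q6}; now {q3, q4, q5, q6}.

{q3, q4, q5, q6}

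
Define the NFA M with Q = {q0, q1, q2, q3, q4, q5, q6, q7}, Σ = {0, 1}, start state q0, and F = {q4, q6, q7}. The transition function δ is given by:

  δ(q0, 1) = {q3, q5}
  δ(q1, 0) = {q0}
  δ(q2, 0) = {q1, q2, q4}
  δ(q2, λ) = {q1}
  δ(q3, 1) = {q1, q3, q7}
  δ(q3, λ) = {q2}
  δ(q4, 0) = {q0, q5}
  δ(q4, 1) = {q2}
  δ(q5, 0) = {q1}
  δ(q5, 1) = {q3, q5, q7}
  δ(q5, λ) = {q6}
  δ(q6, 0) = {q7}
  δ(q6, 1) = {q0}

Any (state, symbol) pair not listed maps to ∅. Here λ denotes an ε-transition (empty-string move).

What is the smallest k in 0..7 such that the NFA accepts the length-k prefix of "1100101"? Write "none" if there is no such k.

1

Start in {q0}.
Read '1': q0→{q3, q5}; union {q3, q5}; ε-closure = {q1, q2, q3, q5, q6}.
None of the earlier sets intersect F, but {q1, q2, q3, q5, q6} does.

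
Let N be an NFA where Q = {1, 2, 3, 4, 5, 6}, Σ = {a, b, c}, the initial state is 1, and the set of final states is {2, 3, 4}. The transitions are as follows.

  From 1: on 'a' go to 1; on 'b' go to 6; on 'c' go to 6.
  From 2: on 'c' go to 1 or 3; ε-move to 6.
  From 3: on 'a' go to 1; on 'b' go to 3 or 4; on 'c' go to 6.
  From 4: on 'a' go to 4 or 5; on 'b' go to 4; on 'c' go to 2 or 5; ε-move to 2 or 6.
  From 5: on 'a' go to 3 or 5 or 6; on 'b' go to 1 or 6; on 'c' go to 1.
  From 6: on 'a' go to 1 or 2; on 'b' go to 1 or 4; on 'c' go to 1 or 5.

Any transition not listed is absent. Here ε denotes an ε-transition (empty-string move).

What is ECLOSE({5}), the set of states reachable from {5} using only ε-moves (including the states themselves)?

{5}

Begin with {5}.
No ε-moves leave this set, so the closure equals the set itself.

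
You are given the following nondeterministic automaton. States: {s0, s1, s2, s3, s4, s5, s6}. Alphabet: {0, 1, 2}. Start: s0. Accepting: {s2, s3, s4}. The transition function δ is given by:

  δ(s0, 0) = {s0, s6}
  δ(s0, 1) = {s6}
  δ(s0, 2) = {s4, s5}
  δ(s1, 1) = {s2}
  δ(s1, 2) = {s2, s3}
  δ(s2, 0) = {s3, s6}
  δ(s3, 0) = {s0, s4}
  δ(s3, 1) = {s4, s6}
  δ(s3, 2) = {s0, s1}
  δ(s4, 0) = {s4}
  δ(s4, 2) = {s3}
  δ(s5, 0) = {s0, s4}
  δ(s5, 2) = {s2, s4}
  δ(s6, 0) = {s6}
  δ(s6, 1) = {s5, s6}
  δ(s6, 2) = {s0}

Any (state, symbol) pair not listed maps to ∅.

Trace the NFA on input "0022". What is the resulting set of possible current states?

{s2, s3, s4, s5}

Start in {s0}.
Read '0': {s0} → {s0, s6}.
Read '0': {s0, s6} → {s0, s6}.
Read '2': {s0, s6} → {s0, s4, s5}.
Read '2': {s0, s4, s5} → {s2, s3, s4, s5}.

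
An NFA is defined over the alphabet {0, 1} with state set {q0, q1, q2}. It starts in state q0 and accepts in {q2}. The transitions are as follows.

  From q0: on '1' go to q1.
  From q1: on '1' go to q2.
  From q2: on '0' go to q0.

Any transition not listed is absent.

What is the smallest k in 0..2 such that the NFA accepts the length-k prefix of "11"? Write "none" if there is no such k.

Start in {q0}.
Read '1': q0→{q1}; now {q1}.
Read '1': q1→{q2}; now {q2}.
None of the earlier sets intersect F, but {q2} does.

2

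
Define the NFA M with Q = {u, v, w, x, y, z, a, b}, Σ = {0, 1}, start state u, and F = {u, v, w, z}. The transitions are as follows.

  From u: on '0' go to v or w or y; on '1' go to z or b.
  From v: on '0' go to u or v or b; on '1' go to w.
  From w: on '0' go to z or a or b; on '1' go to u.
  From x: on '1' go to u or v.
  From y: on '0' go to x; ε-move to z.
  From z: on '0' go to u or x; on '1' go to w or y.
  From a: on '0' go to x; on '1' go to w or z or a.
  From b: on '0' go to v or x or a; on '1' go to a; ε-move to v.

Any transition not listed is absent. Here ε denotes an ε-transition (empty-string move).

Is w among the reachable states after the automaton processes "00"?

No

Start in {u}.
Read '0': u→{v, w, y}; union {v, w, y}; ε-closure = {v, w, y, z}.
Read '0': v→{u, v, b}, w→{z, a, b}, y→{x}, z→{u, x}; now {u, v, x, z, a, b}.
State w is not in {u, v, x, z, a, b}.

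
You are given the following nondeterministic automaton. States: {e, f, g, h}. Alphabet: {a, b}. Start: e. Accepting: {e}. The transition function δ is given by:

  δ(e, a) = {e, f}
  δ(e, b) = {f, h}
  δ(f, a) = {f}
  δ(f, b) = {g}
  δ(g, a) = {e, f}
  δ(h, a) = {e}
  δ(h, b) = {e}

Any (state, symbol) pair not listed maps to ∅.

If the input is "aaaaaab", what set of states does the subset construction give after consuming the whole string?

Start in {e}.
Read 'a': e→{e, f}; now {e, f}.
Read 'a': e→{e, f}, f→{f}; now {e, f}.
Read 'a': e→{e, f}, f→{f}; now {e, f}.
Read 'a': e→{e, f}, f→{f}; now {e, f}.
Read 'a': e→{e, f}, f→{f}; now {e, f}.
Read 'a': e→{e, f}, f→{f}; now {e, f}.
Read 'b': e→{f, h}, f→{g}; now {f, g, h}.

{f, g, h}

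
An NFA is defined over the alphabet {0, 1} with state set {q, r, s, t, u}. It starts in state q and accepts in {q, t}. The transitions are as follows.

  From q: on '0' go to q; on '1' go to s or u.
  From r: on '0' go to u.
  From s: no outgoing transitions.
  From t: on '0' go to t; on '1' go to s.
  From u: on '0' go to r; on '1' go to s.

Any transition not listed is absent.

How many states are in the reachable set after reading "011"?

Start in {q}.
Read '0': q→{q}; now {q}.
Read '1': q→{s, u}; now {s, u}.
Read '1': s→∅, u→{s}; now {s}.
That set has 1 state.

1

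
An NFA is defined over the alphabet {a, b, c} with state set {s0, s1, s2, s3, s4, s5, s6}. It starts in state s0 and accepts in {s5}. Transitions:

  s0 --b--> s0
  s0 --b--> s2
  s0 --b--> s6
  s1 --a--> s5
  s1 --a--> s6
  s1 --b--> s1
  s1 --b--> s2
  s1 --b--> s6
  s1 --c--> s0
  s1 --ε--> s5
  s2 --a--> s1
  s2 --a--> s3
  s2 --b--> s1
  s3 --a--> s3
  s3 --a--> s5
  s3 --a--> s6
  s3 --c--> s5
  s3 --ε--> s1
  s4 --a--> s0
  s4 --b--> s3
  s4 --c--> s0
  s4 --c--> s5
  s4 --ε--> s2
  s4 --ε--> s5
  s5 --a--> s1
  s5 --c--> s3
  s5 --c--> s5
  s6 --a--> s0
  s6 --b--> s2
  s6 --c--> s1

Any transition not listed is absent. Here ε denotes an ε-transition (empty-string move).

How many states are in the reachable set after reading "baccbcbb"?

5

Start in {s0}.
Read 'b': {s0} → {s0, s2, s6}.
Read 'a': {s0, s2, s6} → {s0, s1, s3, s5}.
Read 'c': {s0, s1, s3, s5} → {s0, s1, s3, s5}.
Read 'c': {s0, s1, s3, s5} → {s0, s1, s3, s5}.
Read 'b': {s0, s1, s3, s5} → {s0, s1, s2, s5, s6}.
Read 'c': {s0, s1, s2, s5, s6} → {s0, s1, s3, s5}.
Read 'b': {s0, s1, s3, s5} → {s0, s1, s2, s5, s6}.
Read 'b': {s0, s1, s2, s5, s6} → {s0, s1, s2, s5, s6}.
That set has 5 states.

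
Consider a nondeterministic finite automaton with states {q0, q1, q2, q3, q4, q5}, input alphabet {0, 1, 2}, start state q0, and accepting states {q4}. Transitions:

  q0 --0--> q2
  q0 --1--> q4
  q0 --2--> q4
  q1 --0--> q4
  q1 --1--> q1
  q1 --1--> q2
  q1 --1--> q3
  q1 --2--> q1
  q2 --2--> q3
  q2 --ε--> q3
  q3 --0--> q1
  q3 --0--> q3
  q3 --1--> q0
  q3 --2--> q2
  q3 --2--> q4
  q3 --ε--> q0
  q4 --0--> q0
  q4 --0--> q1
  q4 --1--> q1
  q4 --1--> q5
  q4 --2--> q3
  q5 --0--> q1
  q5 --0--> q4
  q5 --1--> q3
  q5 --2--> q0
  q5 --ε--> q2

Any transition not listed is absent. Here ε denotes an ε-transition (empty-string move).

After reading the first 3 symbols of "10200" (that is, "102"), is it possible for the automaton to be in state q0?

Start in {q0}.
Read '1': q0→{q4}; now {q4}.
Read '0': q4→{q0, q1}; now {q0, q1}.
Read '2': q0→{q4}, q1→{q1}; now {q1, q4}.
State q0 is not in {q1, q4}.

No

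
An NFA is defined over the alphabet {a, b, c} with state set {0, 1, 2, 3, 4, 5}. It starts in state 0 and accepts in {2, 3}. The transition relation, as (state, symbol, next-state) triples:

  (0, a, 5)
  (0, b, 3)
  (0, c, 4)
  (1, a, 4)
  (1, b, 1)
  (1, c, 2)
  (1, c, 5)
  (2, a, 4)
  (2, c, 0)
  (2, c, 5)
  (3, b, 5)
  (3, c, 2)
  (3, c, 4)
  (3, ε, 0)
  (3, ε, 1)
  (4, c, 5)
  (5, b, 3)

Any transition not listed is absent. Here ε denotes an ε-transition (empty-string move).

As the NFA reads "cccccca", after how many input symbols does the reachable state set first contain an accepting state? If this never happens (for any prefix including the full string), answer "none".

none

Start in {0}.
Read 'c': 0→{4}; now {4}.
Read 'c': 4→{5}; now {5}.
Read 'c': 5→∅; now ∅.
The set is empty and remains empty for the remaining 4 symbols.
No reachable set along the way intersects F.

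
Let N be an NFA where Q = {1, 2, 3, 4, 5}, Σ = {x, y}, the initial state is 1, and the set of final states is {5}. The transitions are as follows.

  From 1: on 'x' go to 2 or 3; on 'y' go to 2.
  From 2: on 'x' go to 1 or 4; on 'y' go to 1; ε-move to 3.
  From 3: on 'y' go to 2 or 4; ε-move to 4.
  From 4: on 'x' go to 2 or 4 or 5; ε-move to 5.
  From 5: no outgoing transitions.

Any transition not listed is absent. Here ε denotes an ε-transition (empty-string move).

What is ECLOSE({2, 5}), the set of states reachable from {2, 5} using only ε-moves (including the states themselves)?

Begin with {2, 5}.
ε-move 2 → 3; add 3.
ε-move 3 → 4; add 4.

{2, 3, 4, 5}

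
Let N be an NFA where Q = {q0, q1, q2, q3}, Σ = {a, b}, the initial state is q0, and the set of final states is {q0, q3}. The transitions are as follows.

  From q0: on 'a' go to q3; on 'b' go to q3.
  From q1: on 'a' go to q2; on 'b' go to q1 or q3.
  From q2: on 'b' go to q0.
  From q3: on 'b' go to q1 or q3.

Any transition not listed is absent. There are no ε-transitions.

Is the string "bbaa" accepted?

No

Start in {q0}.
Read 'b': {q0} → {q3}.
Read 'b': {q3} → {q1, q3}.
Read 'a': {q1, q3} → {q2}.
Read 'a': {q2} → ∅.
The final set ∅ contains no accepting state.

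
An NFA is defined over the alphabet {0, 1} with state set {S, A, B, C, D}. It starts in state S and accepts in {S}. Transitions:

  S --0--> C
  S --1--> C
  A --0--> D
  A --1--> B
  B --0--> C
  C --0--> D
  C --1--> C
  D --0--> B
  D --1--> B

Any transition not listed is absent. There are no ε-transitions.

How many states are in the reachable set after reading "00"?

Start in {S}.
Read '0': {S} → {C}.
Read '0': {C} → {D}.
That set has 1 state.

1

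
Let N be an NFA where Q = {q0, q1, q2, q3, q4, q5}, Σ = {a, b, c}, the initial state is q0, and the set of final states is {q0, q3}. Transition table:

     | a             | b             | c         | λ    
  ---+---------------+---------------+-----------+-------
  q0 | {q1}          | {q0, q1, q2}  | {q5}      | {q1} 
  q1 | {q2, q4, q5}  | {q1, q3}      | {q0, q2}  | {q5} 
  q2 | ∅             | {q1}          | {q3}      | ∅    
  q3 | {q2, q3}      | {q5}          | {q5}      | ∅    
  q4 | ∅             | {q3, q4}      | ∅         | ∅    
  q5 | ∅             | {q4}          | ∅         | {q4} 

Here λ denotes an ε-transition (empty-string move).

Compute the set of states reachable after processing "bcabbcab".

Start: ε-closure({q0}) = {q0, q1, q4, q5}.
Read 'b': q0→{q0, q1, q2}, q1→{q1, q3}, q4→{q3, q4}, q5→{q4}; union {q0, q1, q2, q3, q4}; ε-closure = {q0, q1, q2, q3, q4, q5}.
Read 'c': q0→{q5}, q1→{q0, q2}, q2→{q3}, q3→{q5}, q4→∅, q5→∅; union {q0, q2, q3, q5}; ε-closure = {q0, q1, q2, q3, q4, q5}.
Read 'a': q0→{q1}, q1→{q2, q4, q5}, q2→∅, q3→{q2, q3}, q4→∅, q5→∅; now {q1, q2, q3, q4, q5}.
Read 'b': q1→{q1, q3}, q2→{q1}, q3→{q5}, q4→{q3, q4}, q5→{q4}; now {q1, q3, q4, q5}.
Read 'b': q1→{q1, q3}, q3→{q5}, q4→{q3, q4}, q5→{q4}; now {q1, q3, q4, q5}.
Read 'c': q1→{q0, q2}, q3→{q5}, q4→∅, q5→∅; union {q0, q2, q5}; ε-closure = {q0, q1, q2, q4, q5}.
Read 'a': q0→{q1}, q1→{q2, q4, q5}, q2→∅, q4→∅, q5→∅; now {q1, q2, q4, q5}.
Read 'b': q1→{q1, q3}, q2→{q1}, q4→{q3, q4}, q5→{q4}; union {q1, q3, q4}; ε-closure = {q1, q3, q4, q5}.

{q1, q3, q4, q5}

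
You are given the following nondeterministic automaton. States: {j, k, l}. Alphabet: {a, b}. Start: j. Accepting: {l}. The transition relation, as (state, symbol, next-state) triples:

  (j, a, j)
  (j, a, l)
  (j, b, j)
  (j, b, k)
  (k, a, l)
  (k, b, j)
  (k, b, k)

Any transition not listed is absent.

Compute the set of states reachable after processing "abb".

Start in {j}.
Read 'a': {j} → {j, l}.
Read 'b': {j, l} → {j, k}.
Read 'b': {j, k} → {j, k}.

{j, k}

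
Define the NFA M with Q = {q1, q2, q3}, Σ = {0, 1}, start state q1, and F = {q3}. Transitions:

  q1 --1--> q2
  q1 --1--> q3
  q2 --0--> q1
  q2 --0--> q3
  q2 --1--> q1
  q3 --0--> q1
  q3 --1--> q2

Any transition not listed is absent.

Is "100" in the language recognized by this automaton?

No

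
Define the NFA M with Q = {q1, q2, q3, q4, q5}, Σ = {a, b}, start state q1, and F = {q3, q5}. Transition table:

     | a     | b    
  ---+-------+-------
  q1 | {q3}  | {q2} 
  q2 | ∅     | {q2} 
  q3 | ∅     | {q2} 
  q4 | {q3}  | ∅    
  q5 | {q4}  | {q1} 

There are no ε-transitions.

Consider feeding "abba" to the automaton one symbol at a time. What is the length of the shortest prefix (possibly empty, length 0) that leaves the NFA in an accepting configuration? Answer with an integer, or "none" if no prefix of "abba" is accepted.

1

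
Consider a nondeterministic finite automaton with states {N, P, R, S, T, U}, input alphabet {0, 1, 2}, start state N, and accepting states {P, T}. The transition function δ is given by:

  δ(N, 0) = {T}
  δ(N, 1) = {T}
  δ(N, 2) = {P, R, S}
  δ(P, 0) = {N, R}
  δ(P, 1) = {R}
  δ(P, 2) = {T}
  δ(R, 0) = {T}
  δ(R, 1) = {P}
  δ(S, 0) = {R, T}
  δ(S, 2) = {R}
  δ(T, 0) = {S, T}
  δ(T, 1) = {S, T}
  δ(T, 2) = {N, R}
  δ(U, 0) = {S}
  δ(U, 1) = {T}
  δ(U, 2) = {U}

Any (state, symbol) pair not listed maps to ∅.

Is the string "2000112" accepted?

No

Start in {N}.
Read '2': N→{P, R, S}; now {P, R, S}.
Read '0': P→{N, R}, R→{T}, S→{R, T}; now {N, R, T}.
Read '0': N→{T}, R→{T}, T→{S, T}; now {S, T}.
Read '0': S→{R, T}, T→{S, T}; now {R, S, T}.
Read '1': R→{P}, S→∅, T→{S, T}; now {P, S, T}.
Read '1': P→{R}, S→∅, T→{S, T}; now {R, S, T}.
Read '2': R→∅, S→{R}, T→{N, R}; now {N, R}.
The final set {N, R} contains no accepting state.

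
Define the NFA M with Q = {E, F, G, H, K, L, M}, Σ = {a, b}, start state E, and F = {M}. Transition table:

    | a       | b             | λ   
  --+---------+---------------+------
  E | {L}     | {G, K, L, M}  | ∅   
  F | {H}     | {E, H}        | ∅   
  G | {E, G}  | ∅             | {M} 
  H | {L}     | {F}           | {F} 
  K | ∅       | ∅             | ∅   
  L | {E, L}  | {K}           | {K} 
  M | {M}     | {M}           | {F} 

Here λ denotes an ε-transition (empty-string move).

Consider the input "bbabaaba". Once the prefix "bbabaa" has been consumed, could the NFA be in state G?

No

Start in {E}.
Read 'b': E→{G, K, L, M}; union {G, K, L, M}; ε-closure = {F, G, K, L, M}.
Read 'b': F→{E, H}, G→∅, K→∅, L→{K}, M→{M}; union {E, H, K, M}; ε-closure = {E, F, H, K, M}.
Read 'a': E→{L}, F→{H}, H→{L}, K→∅, M→{M}; union {H, L, M}; ε-closure = {F, H, K, L, M}.
Read 'b': F→{E, H}, H→{F}, K→∅, L→{K}, M→{M}; now {E, F, H, K, M}.
Read 'a': E→{L}, F→{H}, H→{L}, K→∅, M→{M}; union {H, L, M}; ε-closure = {F, H, K, L, M}.
Read 'a': F→{H}, H→{L}, K→∅, L→{E, L}, M→{M}; union {E, H, L, M}; ε-closure = {E, F, H, K, L, M}.
State G is not in {E, F, H, K, L, M}.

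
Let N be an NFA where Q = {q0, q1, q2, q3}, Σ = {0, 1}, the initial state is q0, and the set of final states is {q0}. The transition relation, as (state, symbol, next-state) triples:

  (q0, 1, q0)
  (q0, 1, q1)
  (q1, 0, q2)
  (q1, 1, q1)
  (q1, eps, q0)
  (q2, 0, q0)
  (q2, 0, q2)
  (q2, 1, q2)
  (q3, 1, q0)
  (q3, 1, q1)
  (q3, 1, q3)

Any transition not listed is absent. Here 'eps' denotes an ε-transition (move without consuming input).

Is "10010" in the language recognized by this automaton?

Yes

Start in {q0}.
Read '1': {q0} → {q0, q1}.
Read '0': {q0, q1} → {q2}.
Read '0': {q2} → {q0, q2}.
Read '1': {q0, q2} → {q0, q1, q2}.
Read '0': {q0, q1, q2} → {q0, q2}.
The final set {q0, q2} contains the accepting state q0.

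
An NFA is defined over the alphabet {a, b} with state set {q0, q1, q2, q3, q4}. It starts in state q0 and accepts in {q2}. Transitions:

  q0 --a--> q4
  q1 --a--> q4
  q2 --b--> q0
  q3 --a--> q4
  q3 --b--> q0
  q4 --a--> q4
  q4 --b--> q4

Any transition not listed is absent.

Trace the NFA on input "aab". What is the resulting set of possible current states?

Start in {q0}.
Read 'a': q0→{q4}; now {q4}.
Read 'a': q4→{q4}; now {q4}.
Read 'b': q4→{q4}; now {q4}.

{q4}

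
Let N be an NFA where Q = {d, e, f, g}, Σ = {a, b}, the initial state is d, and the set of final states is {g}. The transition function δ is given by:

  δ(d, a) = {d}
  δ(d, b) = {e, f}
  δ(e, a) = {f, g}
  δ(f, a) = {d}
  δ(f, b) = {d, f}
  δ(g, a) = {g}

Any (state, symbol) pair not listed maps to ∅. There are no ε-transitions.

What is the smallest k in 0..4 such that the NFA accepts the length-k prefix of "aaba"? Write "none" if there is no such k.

Start in {d}.
Read 'a': {d} → {d}.
Read 'a': {d} → {d}.
Read 'b': {d} → {e, f}.
Read 'a': {e, f} → {d, f, g}.
None of the earlier sets intersect F, but {d, f, g} does.

4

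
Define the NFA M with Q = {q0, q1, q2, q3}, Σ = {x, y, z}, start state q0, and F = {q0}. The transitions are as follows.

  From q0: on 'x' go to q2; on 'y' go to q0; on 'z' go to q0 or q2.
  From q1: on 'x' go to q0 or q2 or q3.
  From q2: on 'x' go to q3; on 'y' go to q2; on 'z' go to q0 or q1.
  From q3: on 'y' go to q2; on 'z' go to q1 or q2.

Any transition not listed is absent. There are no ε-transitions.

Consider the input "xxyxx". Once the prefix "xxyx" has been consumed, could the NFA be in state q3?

Yes

Start in {q0}.
Read 'x': q0→{q2}; now {q2}.
Read 'x': q2→{q3}; now {q3}.
Read 'y': q3→{q2}; now {q2}.
Read 'x': q2→{q3}; now {q3}.
State q3 is in {q3}.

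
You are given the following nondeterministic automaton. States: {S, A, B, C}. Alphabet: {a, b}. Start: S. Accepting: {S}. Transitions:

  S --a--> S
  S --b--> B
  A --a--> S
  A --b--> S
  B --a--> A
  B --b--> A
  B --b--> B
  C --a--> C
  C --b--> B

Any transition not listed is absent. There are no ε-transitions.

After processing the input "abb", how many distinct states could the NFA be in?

2

Start in {S}.
Read 'a': {S} → {S}.
Read 'b': {S} → {B}.
Read 'b': {B} → {A, B}.
That set has 2 states.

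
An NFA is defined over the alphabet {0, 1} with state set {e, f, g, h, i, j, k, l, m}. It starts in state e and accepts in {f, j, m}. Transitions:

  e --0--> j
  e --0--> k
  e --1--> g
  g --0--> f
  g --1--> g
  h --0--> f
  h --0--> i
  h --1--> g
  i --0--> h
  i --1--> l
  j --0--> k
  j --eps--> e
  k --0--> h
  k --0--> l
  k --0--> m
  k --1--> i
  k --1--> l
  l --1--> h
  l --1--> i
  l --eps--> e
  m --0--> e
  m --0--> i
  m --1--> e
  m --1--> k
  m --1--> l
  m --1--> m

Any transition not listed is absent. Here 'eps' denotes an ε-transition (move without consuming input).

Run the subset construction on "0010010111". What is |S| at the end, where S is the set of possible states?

Start in {e}.
Read '0': {e} → {e, j, k}.
Read '0': {e, j, k} → {e, h, j, k, l, m}.
Read '1': {e, h, j, k, l, m} → {e, g, h, i, k, l, m}.
Read '0': {e, g, h, i, k, l, m} → {e, f, h, i, j, k, l, m}.
Read '0': {e, f, h, i, j, k, l, m} → {e, f, h, i, j, k, l, m}.
Read '1': {e, f, h, i, j, k, l, m} → {e, g, h, i, k, l, m}.
Read '0': {e, g, h, i, k, l, m} → {e, f, h, i, j, k, l, m}.
Read '1': {e, f, h, i, j, k, l, m} → {e, g, h, i, k, l, m}.
Read '1': {e, g, h, i, k, l, m} → {e, g, h, i, k, l, m}.
Read '1': {e, g, h, i, k, l, m} → {e, g, h, i, k, l, m}.
That set has 7 states.

7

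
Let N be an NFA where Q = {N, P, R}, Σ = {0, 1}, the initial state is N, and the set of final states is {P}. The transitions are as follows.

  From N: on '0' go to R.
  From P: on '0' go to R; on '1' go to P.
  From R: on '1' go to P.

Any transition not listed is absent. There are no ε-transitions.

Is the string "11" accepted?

Start in {N}.
Read '1': {N} → ∅.
The set is empty and remains empty for the remaining 1 symbol.
The final set ∅ contains no accepting state.

No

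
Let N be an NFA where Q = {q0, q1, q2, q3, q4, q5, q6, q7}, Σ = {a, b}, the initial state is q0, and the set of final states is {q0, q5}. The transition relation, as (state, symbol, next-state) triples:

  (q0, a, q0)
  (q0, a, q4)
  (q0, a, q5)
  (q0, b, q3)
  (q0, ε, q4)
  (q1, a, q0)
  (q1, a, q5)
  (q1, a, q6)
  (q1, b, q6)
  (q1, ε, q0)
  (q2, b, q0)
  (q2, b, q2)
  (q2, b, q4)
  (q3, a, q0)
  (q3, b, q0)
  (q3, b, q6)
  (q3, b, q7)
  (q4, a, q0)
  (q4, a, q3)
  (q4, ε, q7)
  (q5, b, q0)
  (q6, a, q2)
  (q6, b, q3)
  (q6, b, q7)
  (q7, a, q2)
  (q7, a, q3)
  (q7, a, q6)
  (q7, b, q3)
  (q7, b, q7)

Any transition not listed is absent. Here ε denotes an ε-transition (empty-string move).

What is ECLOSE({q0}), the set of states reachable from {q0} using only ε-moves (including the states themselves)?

Begin with {q0}.
ε-move q0 → q4; add q4.
ε-move q4 → q7; add q7.

{q0, q4, q7}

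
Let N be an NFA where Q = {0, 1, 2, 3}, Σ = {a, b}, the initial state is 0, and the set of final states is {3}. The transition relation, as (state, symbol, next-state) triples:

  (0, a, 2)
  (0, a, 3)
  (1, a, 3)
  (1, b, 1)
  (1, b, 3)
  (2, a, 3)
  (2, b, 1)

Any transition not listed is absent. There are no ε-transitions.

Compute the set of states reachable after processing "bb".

∅

Start in {0}.
Read 'b': 0→∅; now ∅.
The set is empty and remains empty for the remaining 1 symbol.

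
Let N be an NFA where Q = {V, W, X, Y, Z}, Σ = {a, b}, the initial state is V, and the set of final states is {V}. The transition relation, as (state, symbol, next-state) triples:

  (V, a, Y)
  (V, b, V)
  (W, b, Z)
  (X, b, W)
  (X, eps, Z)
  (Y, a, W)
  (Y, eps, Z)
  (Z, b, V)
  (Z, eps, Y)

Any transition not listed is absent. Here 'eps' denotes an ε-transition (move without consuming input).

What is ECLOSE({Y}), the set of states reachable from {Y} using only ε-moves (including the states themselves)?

Begin with {Y}.
ε-move Y → Z; add Z.

{Y, Z}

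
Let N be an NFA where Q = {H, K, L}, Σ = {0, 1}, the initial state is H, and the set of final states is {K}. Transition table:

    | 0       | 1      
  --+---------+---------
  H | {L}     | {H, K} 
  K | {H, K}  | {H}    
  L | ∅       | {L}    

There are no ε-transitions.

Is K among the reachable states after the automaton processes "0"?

No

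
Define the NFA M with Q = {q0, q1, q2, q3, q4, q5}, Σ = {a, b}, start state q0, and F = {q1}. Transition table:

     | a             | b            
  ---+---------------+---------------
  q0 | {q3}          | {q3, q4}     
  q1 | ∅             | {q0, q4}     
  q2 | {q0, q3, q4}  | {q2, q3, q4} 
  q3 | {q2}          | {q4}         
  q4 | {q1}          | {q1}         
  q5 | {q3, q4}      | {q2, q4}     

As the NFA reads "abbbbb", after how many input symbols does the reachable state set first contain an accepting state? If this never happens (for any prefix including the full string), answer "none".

3

Start in {q0}.
Read 'a': q0→{q3}; now {q3}.
Read 'b': q3→{q4}; now {q4}.
Read 'b': q4→{q1}; now {q1}.
None of the earlier sets intersect F, but {q1} does.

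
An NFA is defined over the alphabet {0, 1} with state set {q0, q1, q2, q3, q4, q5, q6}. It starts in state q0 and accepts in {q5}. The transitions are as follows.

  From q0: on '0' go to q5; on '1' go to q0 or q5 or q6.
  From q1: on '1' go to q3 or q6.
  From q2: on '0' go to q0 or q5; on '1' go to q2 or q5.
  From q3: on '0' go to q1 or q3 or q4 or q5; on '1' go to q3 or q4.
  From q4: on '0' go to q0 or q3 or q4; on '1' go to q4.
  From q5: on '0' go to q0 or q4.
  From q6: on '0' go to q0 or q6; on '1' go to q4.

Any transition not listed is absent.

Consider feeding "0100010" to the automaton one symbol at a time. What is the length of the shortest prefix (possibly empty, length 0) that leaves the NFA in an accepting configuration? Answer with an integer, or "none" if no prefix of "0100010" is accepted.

Start in {q0}.
Read '0': q0→{q5}; now {q5}.
None of the earlier sets intersect F, but {q5} does.

1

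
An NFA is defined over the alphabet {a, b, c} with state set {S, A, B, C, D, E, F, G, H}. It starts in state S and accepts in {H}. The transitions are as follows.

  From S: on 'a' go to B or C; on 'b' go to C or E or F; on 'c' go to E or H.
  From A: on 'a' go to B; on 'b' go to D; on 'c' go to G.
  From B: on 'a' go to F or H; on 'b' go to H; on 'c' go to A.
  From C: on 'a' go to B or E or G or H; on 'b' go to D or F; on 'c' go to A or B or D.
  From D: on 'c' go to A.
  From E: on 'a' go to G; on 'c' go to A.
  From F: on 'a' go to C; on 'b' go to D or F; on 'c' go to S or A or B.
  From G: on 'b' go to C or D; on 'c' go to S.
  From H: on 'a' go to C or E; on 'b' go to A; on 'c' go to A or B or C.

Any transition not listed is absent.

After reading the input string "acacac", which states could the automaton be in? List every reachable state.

{S, A, B, C, D}

Start in {S}.
Read 'a': S→{B, C}; now {B, C}.
Read 'c': B→{A}, C→{A, B, D}; now {A, B, D}.
Read 'a': A→{B}, B→{F, H}, D→∅; now {B, F, H}.
Read 'c': B→{A}, F→{S, A, B}, H→{A, B, C}; now {S, A, B, C}.
Read 'a': S→{B, C}, A→{B}, B→{F, H}, C→{B, E, G, H}; now {B, C, E, F, G, H}.
Read 'c': B→{A}, C→{A, B, D}, E→{A}, F→{S, A, B}, G→{S}, H→{A, B, C}; now {S, A, B, C, D}.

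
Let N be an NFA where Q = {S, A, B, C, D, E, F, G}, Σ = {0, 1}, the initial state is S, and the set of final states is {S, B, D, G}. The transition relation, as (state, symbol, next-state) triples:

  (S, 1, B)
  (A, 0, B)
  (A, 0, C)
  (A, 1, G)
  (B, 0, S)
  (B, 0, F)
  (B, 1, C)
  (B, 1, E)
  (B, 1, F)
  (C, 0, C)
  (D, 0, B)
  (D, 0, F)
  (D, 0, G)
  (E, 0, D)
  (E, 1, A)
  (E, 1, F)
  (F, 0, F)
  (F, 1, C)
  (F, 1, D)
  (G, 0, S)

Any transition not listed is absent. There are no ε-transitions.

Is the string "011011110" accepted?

No

Start in {S}.
Read '0': S→∅; now ∅.
The set is empty and remains empty for the remaining 8 symbols.
The final set ∅ contains no accepting state.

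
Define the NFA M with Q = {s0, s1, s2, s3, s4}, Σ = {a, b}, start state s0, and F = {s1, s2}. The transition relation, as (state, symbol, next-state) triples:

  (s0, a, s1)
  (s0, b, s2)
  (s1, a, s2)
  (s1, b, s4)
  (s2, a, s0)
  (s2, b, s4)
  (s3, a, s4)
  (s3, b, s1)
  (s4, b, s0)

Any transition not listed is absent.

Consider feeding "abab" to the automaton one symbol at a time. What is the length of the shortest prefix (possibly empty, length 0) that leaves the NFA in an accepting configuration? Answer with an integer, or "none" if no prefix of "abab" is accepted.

1

Start in {s0}.
Read 'a': s0→{s1}; now {s1}.
None of the earlier sets intersect F, but {s1} does.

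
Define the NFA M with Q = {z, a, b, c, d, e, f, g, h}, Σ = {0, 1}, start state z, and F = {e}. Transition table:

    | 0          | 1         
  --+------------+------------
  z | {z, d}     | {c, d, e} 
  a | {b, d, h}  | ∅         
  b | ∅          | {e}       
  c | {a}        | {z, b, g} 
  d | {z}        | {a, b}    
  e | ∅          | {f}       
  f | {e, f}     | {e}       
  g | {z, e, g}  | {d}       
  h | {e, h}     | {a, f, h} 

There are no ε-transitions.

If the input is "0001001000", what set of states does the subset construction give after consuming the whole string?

{z, d, e, f, h}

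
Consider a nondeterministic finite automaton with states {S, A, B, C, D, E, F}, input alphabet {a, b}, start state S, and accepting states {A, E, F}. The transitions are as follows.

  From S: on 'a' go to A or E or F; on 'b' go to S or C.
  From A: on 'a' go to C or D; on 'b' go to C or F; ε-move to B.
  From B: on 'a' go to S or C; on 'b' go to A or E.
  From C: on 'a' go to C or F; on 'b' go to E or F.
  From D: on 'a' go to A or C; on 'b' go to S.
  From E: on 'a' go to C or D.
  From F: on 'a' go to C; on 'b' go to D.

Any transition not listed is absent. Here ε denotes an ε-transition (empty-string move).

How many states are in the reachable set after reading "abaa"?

7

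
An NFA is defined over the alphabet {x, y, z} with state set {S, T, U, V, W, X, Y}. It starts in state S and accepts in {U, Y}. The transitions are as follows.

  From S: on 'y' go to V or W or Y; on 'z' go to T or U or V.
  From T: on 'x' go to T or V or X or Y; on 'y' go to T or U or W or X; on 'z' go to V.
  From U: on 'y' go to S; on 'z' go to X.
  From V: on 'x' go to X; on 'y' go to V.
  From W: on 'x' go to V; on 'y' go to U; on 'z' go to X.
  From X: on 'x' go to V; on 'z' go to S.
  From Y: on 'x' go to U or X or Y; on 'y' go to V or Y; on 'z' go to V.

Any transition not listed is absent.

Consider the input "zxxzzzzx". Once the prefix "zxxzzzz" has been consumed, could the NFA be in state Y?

No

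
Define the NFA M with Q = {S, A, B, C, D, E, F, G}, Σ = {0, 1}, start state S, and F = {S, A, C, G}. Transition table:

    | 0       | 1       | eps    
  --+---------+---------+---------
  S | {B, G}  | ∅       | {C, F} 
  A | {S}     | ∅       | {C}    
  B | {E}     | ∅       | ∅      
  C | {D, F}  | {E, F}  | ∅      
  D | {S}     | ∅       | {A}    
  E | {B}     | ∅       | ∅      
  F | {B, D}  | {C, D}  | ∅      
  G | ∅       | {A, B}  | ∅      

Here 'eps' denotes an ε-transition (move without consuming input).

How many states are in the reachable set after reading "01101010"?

6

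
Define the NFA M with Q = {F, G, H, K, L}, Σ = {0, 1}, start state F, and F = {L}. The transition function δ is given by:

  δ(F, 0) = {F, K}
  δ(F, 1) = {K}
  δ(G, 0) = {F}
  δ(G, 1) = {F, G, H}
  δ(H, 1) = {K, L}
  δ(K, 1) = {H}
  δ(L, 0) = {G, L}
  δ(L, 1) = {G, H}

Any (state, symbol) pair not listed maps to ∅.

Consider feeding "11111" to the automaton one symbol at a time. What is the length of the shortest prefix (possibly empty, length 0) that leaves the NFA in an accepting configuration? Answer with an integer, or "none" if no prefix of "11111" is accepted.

3

Start in {F}.
Read '1': F→{K}; now {K}.
Read '1': K→{H}; now {H}.
Read '1': H→{K, L}; now {K, L}.
None of the earlier sets intersect F, but {K, L} does.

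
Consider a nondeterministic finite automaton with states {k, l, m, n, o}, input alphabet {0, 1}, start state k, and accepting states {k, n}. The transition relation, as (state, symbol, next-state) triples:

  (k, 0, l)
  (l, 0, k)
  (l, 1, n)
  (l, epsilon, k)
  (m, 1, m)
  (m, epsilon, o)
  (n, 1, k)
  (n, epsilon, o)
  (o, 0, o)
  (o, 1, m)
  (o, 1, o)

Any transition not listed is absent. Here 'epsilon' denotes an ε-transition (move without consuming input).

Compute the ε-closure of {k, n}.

Begin with {k, n}.
ε-move n → o; add o.

{k, n, o}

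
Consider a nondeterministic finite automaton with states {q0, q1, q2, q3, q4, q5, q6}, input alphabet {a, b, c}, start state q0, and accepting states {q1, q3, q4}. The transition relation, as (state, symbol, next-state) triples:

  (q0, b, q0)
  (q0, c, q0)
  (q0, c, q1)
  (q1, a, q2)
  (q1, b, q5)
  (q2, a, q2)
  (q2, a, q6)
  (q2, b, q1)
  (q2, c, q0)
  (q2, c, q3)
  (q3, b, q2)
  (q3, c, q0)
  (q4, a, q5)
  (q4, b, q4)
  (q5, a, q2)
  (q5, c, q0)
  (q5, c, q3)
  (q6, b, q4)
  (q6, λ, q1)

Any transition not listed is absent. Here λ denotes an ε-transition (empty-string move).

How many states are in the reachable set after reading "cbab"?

1

Start in {q0}.
Read 'c': {q0} → {q0, q1}.
Read 'b': {q0, q1} → {q0, q5}.
Read 'a': {q0, q5} → {q2}.
Read 'b': {q2} → {q1}.
That set has 1 state.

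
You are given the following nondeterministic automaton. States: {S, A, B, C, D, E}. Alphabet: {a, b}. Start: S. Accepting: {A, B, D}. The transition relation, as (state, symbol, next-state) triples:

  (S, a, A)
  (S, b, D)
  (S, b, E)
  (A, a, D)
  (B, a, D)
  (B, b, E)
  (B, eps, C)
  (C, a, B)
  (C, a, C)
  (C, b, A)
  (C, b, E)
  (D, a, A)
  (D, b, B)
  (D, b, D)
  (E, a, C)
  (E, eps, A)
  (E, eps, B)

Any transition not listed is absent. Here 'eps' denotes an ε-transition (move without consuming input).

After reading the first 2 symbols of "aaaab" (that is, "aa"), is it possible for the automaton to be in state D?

Start in {S}.
Read 'a': {S} → {A}.
Read 'a': {A} → {D}.
State D is in {D}.

Yes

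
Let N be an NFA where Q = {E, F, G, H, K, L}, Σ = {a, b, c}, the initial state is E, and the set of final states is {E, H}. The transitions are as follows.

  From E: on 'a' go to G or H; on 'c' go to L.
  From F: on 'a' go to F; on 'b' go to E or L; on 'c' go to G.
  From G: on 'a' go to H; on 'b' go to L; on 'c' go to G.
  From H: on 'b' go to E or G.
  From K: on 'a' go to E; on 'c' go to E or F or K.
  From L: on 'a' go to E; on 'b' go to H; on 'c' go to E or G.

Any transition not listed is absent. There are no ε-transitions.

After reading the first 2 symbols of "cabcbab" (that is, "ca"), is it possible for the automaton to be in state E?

Start in {E}.
Read 'c': E→{L}; now {L}.
Read 'a': L→{E}; now {E}.
State E is in {E}.

Yes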